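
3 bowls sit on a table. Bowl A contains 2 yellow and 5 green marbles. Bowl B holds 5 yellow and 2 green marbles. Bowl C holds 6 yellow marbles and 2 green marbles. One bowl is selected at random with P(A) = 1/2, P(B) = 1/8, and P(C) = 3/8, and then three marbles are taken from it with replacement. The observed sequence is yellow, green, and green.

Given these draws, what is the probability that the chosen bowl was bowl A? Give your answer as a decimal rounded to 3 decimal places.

For each hypothesis, P(data | H) works out to: P(data | bowl A) = (2/7)(5/7)(5/7) = 0.14577; P(data | bowl B) = (5/7)(2/7)(2/7) = 0.058309; P(data | bowl C) = (6/8)(2/8)(2/8) = 0.046875.
The prior-weighted likelihoods are 1/2 · 0.14577 = 0.072886, 1/8 · 0.058309 = 0.0072886, 3/8 · 0.046875 = 0.017578; with total 0.097753.
Hence P(bowl A | data) = (0.072886) / (0.097753) = 0.74562.

0.746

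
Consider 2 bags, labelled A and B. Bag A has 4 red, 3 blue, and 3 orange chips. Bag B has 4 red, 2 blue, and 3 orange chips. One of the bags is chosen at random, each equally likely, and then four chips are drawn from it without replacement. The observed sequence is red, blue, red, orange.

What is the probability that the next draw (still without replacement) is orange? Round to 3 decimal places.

For each hypothesis, P(data | H) works out to: P(data | bag A) = (4/10)(3/9)(3/8)(3/7) = 3/140; P(data | bag B) = (4/9)(2/8)(3/7)(3/6) = 1/42.
The prior-weighted likelihoods are 1/2 · 3/140 = 3/280, 1/2 · 1/42 = 1/84; with total 19/840.
The posterior is then P(bag A | data) = 9/19, P(bag B | data) = 10/19.
So P(orange next | data) = Σ P(orange next | H) P(H | data) = (1/3)(9/19) + (2/5)(10/19) = 7/19.

0.368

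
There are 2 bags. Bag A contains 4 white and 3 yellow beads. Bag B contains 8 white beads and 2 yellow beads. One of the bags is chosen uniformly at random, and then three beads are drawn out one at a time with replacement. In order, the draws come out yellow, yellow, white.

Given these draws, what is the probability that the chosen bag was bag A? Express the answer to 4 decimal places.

0.7663

For each hypothesis, P(data | H) works out to: P(data | bag A) = (3/7)(3/7)(4/7) = 0.10496; P(data | bag B) = (2/10)(2/10)(8/10) = 0.032.
The prior-weighted likelihoods are 1/2 · 0.10496 = 0.052478, 1/2 · 0.032 = 0.016; summing to 0.068478.
So P(bag A | data) = (0.052478) / (0.068478) = 0.76635.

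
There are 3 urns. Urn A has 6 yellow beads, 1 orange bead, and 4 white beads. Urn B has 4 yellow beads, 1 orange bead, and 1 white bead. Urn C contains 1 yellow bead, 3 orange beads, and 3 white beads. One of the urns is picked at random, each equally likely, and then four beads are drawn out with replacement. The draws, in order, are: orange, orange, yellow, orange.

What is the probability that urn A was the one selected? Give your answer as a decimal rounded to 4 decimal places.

For each hypothesis, P(data | H) works out to: P(data | urn A) = (1/11)(1/11)(6/11)(1/11) = 0.00040981; P(data | urn B) = (1/6)(1/6)(4/6)(1/6) = 0.0030864; P(data | urn C) = (3/7)(3/7)(1/7)(3/7) = 0.011245.
Multiplying each by its prior: 1/3 · 0.00040981 = 0.0001366, 1/3 · 0.0030864 = 0.0010288, 1/3 · 0.011245 = 0.0037484; summing to 0.0049138.
By Bayes' rule, P(urn A | data) = (0.0001366) / (0.0049138) = 0.0278.

0.0278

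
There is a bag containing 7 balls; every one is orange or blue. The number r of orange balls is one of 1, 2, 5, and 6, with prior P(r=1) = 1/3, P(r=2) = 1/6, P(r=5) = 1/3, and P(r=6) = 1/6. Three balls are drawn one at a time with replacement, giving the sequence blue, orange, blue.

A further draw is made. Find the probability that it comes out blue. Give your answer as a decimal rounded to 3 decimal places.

The likelihood of the observed sequence under each hypothesis: P(data | r = 1) = (6/7)(1/7)(6/7) = 0.10496; P(data | r = 2) = (5/7)(2/7)(5/7) = 0.14577; P(data | r = 5) = (2/7)(5/7)(2/7) = 0.058309; P(data | r = 6) = (1/7)(6/7)(1/7) = 0.017493.
The prior-weighted likelihoods are 1/3 · 0.10496 = 0.034985, 1/6 · 0.14577 = 0.024295, 1/3 · 0.058309 = 0.019436, 1/6 · 0.017493 = 0.0029155; summing to 0.081633.
Normalising, the posterior is P(r = 1 | data) = 0.42857, P(r = 2 | data) = 0.29762, P(r = 5 | data) = 0.2381, P(r = 6 | data) = 0.035714.
The predictive probability is P(blue next | data) = (6/7)(0.42857) + (5/7)(0.29762) + (2/7)(0.2381) + (1/7)(0.035714) = 0.65306.

0.653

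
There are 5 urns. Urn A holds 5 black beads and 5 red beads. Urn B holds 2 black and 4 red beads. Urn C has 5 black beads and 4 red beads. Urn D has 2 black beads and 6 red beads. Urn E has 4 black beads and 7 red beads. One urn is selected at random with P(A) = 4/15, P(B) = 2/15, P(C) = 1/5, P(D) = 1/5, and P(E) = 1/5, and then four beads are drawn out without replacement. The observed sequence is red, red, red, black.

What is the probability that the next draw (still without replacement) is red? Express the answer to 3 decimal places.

0.540

Compute the likelihood of the observed sequence for each case: P(data | urn A) = (5/10)(4/9)(3/8)(5/7) = 0.059524; P(data | urn B) = (4/6)(3/5)(2/4)(2/3) = 0.13333; P(data | urn C) = (4/9)(3/8)(2/7)(5/6) = 0.039683; P(data | urn D) = (6/8)(5/7)(4/6)(2/5) = 0.14286; P(data | urn E) = (7/11)(6/10)(5/9)(4/8) = 0.10606.
Weighting by the prior gives 4/15 · 0.059524 = 0.015873, 2/15 · 0.13333 = 0.017778, 1/5 · 0.039683 = 0.0079365, 1/5 · 0.14286 = 0.028571, 1/5 · 0.10606 = 0.021212; with total 0.091371.
The posterior is then P(urn A | data) = 0.17372, P(urn B | data) = 0.19457, P(urn C | data) = 0.08686, P(urn D | data) = 0.3127, P(urn E | data) = 0.23215.
The predictive probability is P(red next | data) = (1/3)(0.17372) + (1/2)(0.19457) + (1/5)(0.08686) + (3/4)(0.3127) + (4/7)(0.23215) = 0.53975.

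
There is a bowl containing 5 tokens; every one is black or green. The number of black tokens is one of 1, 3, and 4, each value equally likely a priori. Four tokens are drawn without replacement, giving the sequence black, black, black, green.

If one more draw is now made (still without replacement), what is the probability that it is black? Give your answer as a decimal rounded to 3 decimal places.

Under each hypothesis, the probability of the observed sequence is: P(data | r = 1) = (1/5)(0/4) = 0; P(data | r = 3) = (3/5)(2/4)(1/3)(2/2) = 1/10; P(data | r = 4) = (4/5)(3/4)(2/3)(1/2) = 1/5.
Multiplying each by its prior: 1/3 · 0 = 0, 1/3 · 1/10 = 1/30, 1/3 · 1/5 = 1/15; summing to 1/10.
The posterior is then P(r = 1 | data) = 0, P(r = 3 | data) = 1/3, P(r = 4 | data) = 2/3.
So P(black next | data) = Σ P(black next | H) P(H | data) = (0)(1/3) + (1)(2/3) = 2/3.

0.667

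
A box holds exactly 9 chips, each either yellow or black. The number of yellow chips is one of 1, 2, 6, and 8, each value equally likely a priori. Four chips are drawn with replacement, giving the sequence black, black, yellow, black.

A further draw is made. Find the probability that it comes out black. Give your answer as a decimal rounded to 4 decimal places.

0.7628

The likelihood of the observed sequence under each hypothesis: P(data | r = 1) = (8/9)(8/9)(1/9)(8/9) = 0.078037; P(data | r = 2) = (7/9)(7/9)(2/9)(7/9) = 0.10456; P(data | r = 6) = (3/9)(3/9)(6/9)(3/9) = 0.024691; P(data | r = 8) = (1/9)(1/9)(8/9)(1/9) = 0.0012193.
Multiplying each by its prior: 1/4 · 0.078037 = 0.019509, 1/4 · 0.10456 = 0.026139, 1/4 · 0.024691 = 0.0061728, 1/4 · 0.0012193 = 0.00030483; with total 0.052126.
Normalising, the posterior is P(r = 1 | data) = 0.37427, P(r = 2 | data) = 0.50146, P(r = 6 | data) = 0.11842, P(r = 8 | data) = 0.005848.
So P(black next | data) = Σ P(black next | H) P(H | data) = (8/9)(0.37427) + (7/9)(0.50146) + (1/3)(0.11842) + (1/9)(0.005848) = 0.76283.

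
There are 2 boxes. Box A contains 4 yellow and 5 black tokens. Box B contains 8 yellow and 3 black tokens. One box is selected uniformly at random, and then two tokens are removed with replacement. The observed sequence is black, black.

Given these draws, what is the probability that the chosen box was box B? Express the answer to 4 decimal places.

For each hypothesis, P(data | H) works out to: P(data | box A) = (5/9)(5/9) = 0.30864; P(data | box B) = (3/11)(3/11) = 0.07438.
The prior-weighted likelihoods are 1/2 · 0.30864 = 0.15432, 1/2 · 0.07438 = 0.03719; these sum to 0.19151.
Therefore the posterior P(box B | data) = (0.03719) / (0.19151) = 0.19419.

0.1942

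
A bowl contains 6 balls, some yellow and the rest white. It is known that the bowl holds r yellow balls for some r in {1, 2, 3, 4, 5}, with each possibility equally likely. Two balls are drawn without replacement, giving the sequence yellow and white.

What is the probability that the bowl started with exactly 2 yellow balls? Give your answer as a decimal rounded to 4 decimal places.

0.2286

Compute the likelihood of the observed sequence for each case: P(data | r = 1) = (1/6)(5/5) = 1/6; P(data | r = 2) = (2/6)(4/5) = 4/15; P(data | r = 3) = (3/6)(3/5) = 3/10; P(data | r = 4) = (4/6)(2/5) = 4/15; P(data | r = 5) = (5/6)(1/5) = 1/6.
The prior-weighted likelihoods are 1/5 · 1/6 = 1/30, 1/5 · 4/15 = 4/75, 1/5 · 3/10 = 3/50, 1/5 · 4/15 = 4/75, 1/5 · 1/6 = 1/30; these sum to 7/30.
Therefore the posterior P(r = 2 | data) = (4/75) / (7/30) = 8/35.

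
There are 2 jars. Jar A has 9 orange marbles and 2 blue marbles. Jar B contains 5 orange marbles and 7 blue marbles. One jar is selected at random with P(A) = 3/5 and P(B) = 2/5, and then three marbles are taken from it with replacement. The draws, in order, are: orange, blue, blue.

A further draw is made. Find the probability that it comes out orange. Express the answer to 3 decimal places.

0.506

The likelihood of the observed sequence under each hypothesis: P(data | jar A) = (9/11)(2/11)(2/11) = 0.027047; P(data | jar B) = (5/12)(7/12)(7/12) = 0.14178.
The prior-weighted likelihoods are 3/5 · 0.027047 = 0.016228, 2/5 · 0.14178 = 0.056713; with total 0.072941.
Normalising, the posterior is P(jar A | data) = 0.22249, P(jar B | data) = 0.77751.
So P(orange next | data) = Σ P(orange next | H) P(H | data) = (9/11)(0.22249) + (5/12)(0.77751) = 0.506.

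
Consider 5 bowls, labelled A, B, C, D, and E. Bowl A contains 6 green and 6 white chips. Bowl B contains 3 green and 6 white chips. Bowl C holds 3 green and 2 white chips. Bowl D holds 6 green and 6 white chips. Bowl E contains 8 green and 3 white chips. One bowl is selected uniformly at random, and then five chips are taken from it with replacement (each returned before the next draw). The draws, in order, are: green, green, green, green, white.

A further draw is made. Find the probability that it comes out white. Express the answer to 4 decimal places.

0.3936

The likelihood of the observed sequence under each hypothesis: P(data | bowl A) = (6/12)(6/12)(6/12)(6/12)(6/12) = 0.03125; P(data | bowl B) = (3/9)(3/9)(3/9)(3/9)(6/9) = 0.0082305; P(data | bowl C) = (3/5)(3/5)(3/5)(3/5)(2/5) = 0.05184; P(data | bowl D) = (6/12)(6/12)(6/12)(6/12)(6/12) = 0.03125; P(data | bowl E) = (8/11)(8/11)(8/11)(8/11)(3/11) = 0.076299.
The prior-weighted likelihoods are 1/5 · 0.03125 = 0.00625, 1/5 · 0.0082305 = 0.0016461, 1/5 · 0.05184 = 0.010368, 1/5 · 0.03125 = 0.00625, 1/5 · 0.076299 = 0.01526; these sum to 0.039774.
Normalising, the posterior is P(bowl A | data) = 0.15714, P(bowl B | data) = 0.041386, P(bowl C | data) = 0.26067, P(bowl D | data) = 0.15714, P(bowl E | data) = 0.38366.
So P(white next | data) = Σ P(white next | H) P(H | data) = (1/2)(0.15714) + (2/3)(0.041386) + (2/5)(0.26067) + (1/2)(0.15714) + (3/11)(0.38366) = 0.39363.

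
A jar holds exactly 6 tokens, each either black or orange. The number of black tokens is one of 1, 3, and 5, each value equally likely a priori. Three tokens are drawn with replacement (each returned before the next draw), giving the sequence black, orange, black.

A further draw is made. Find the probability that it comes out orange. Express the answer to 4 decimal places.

0.3830

The likelihood of the observed sequence under each hypothesis: P(data | r = 1) = (1/6)(5/6)(1/6) = 5/216; P(data | r = 3) = (3/6)(3/6)(3/6) = 1/8; P(data | r = 5) = (5/6)(1/6)(5/6) = 25/216.
Multiplying each by its prior: 1/3 · 5/216 = 5/648, 1/3 · 1/8 = 1/24, 1/3 · 25/216 = 25/648; with total 19/216.
Dividing through by the total gives posterior P(r = 1 | data) = 5/57, P(r = 3 | data) = 9/19, P(r = 5 | data) = 25/57.
So P(orange next | data) = Σ P(orange next | H) P(H | data) = (5/6)(5/57) + (1/2)(9/19) + (1/6)(25/57) = 131/342.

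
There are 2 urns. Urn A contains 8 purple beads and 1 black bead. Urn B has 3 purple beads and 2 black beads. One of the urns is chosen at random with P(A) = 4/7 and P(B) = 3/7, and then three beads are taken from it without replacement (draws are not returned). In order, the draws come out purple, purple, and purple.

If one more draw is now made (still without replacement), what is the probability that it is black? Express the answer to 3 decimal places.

0.251

Compute the likelihood of the observed sequence for each case: P(data | urn A) = (8/9)(7/8)(6/7) = 2/3; P(data | urn B) = (3/5)(2/4)(1/3) = 1/10.
Multiplying each by its prior: 4/7 · 2/3 = 8/21, 3/7 · 1/10 = 3/70; summing to 89/210.
The posterior is then P(urn A | data) = 80/89, P(urn B | data) = 9/89.
So P(black next | data) = Σ P(black next | H) P(H | data) = (1/6)(80/89) + (1)(9/89) = 67/267.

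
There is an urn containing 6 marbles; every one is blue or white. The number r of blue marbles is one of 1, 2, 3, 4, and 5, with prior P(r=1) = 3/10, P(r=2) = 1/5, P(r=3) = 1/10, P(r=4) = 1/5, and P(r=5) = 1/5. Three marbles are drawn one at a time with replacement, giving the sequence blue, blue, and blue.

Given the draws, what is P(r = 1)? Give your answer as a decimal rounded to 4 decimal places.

0.0071

The likelihood of the observed sequence under each hypothesis: P(data | r = 1) = (1/6)(1/6)(1/6) = 1/216; P(data | r = 2) = (2/6)(2/6)(2/6) = 1/27; P(data | r = 3) = (3/6)(3/6)(3/6) = 1/8; P(data | r = 4) = (4/6)(4/6)(4/6) = 8/27; P(data | r = 5) = (5/6)(5/6)(5/6) = 125/216.
Weighting by the prior gives 3/10 · 1/216 = 1/720, 1/5 · 1/27 = 1/135, 1/10 · 1/8 = 1/80, 1/5 · 8/27 = 8/135, 1/5 · 125/216 = 25/216; with total 53/270.
Therefore the posterior P(r = 1 | data) = (1/720) / (53/270) = 3/424.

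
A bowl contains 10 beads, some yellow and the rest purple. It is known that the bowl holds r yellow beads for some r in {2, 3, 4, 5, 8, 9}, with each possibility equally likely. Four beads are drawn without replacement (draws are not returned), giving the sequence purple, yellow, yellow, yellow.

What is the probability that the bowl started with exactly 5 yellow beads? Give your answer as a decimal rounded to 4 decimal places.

0.1805

Compute the likelihood of the observed sequence for each case: P(data | r = 2) = (8/10)(2/9)(1/8)(0/7) = 0; P(data | r = 3) = (7/10)(3/9)(2/8)(1/7) = 0.0083333; P(data | r = 4) = (6/10)(4/9)(3/8)(2/7) = 0.028571; P(data | r = 5) = (5/10)(5/9)(4/8)(3/7) = 0.059524; P(data | r = 8) = (2/10)(8/9)(7/8)(6/7) = 0.13333; P(data | r = 9) = (1/10)(9/9)(8/8)(7/7) = 0.1.
Multiplying each by its prior: 1/6 · 0 = 0, 1/6 · 0.0083333 = 0.0013889, 1/6 · 0.028571 = 0.0047619, 1/6 · 0.059524 = 0.0099206, 1/6 · 0.13333 = 0.022222, 1/6 · 0.1 = 0.016667; with total 0.05496.
By Bayes' rule, P(r = 5 | data) = (0.0099206) / (0.05496) = 0.18051.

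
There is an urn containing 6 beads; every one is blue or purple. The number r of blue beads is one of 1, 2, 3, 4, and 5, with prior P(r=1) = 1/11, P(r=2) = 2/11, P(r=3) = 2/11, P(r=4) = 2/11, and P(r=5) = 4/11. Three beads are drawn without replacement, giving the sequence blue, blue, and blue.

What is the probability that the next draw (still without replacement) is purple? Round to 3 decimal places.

0.413

Compute the likelihood of the observed sequence for each case: P(data | r = 1) = (1/6)(0/5) = 0; P(data | r = 2) = (2/6)(1/5)(0/4) = 0; P(data | r = 3) = (3/6)(2/5)(1/4) = 1/20; P(data | r = 4) = (4/6)(3/5)(2/4) = 1/5; P(data | r = 5) = (5/6)(4/5)(3/4) = 1/2.
The prior-weighted likelihoods are 1/11 · 0 = 0, 2/11 · 0 = 0, 2/11 · 1/20 = 1/110, 2/11 · 1/5 = 2/55, 4/11 · 1/2 = 2/11; summing to 5/22.
Normalising, the posterior is P(r = 1 | data) = 0, P(r = 2 | data) = 0, P(r = 3 | data) = 1/25, P(r = 4 | data) = 4/25, P(r = 5 | data) = 4/5.
So P(purple next | data) = Σ P(purple next | H) P(H | data) = (1)(1/25) + (2/3)(4/25) + (1/3)(4/5) = 31/75.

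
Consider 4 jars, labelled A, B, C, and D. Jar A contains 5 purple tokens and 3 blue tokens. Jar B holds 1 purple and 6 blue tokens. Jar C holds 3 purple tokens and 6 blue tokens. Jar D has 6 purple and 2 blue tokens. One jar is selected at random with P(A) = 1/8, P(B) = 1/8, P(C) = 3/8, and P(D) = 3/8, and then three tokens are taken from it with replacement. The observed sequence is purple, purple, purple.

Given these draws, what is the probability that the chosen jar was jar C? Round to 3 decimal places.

0.068

Compute the likelihood of the observed sequence for each case: P(data | jar A) = (5/8)(5/8)(5/8) = 0.24414; P(data | jar B) = (1/7)(1/7)(1/7) = 0.0029155; P(data | jar C) = (3/9)(3/9)(3/9) = 0.037037; P(data | jar D) = (6/8)(6/8)(6/8) = 0.42188.
Weighting by the prior gives 1/8 · 0.24414 = 0.030518, 1/8 · 0.0029155 = 0.00036443, 3/8 · 0.037037 = 0.013889, 3/8 · 0.42188 = 0.1582; summing to 0.20297.
Therefore the posterior P(jar C | data) = (0.013889) / (0.20297) = 0.068427.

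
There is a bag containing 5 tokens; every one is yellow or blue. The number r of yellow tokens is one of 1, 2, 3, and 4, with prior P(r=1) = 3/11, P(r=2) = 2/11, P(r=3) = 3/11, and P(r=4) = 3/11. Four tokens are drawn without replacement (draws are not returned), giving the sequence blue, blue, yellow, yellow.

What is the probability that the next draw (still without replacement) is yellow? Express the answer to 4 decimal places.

0.6000

Compute the likelihood of the observed sequence for each case: P(data | r = 1) = (4/5)(3/4)(1/3)(0/2) = 0; P(data | r = 2) = (3/5)(2/4)(2/3)(1/2) = 1/10; P(data | r = 3) = (2/5)(1/4)(3/3)(2/2) = 1/10; P(data | r = 4) = (1/5)(0/4) = 0.
Multiplying each by its prior: 3/11 · 0 = 0, 2/11 · 1/10 = 1/55, 3/11 · 1/10 = 3/110, 3/11 · 0 = 0; with total 1/22.
Normalising, the posterior is P(r = 1 | data) = 0, P(r = 2 | data) = 2/5, P(r = 3 | data) = 3/5, P(r = 4 | data) = 0.
Averaging over the posterior, P(yellow next | data) = (0)(2/5) + (1)(3/5) = 3/5.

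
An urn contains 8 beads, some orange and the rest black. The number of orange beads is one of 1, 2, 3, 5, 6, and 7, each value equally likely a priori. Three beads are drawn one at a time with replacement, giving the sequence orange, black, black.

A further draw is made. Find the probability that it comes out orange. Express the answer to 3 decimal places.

0.384

Under each hypothesis, the probability of the observed sequence is: P(data | r = 1) = (1/8)(7/8)(7/8) = 0.095703; P(data | r = 2) = (2/8)(6/8)(6/8) = 0.14062; P(data | r = 3) = (3/8)(5/8)(5/8) = 0.14648; P(data | r = 5) = (5/8)(3/8)(3/8) = 0.087891; P(data | r = 6) = (6/8)(2/8)(2/8) = 0.046875; P(data | r = 7) = (7/8)(1/8)(1/8) = 0.013672.
Weighting by the prior gives 1/6 · 0.095703 = 0.015951, 1/6 · 0.14062 = 0.023438, 1/6 · 0.14648 = 0.024414, 1/6 · 0.087891 = 0.014648, 1/6 · 0.046875 = 0.0078125, 1/6 · 0.013672 = 0.0022786; with total 0.088542.
Normalising, the posterior is P(r = 1 | data) = 0.18015, P(r = 2 | data) = 0.26471, P(r = 3 | data) = 0.27574, P(r = 5 | data) = 0.16544, P(r = 6 | data) = 0.088235, P(r = 7 | data) = 0.025735.
The predictive probability is P(orange next | data) = (1/8)(0.18015) + (1/4)(0.26471) + (3/8)(0.27574) + (5/8)(0.16544) + (3/4)(0.088235) + (7/8)(0.025735) = 0.38419.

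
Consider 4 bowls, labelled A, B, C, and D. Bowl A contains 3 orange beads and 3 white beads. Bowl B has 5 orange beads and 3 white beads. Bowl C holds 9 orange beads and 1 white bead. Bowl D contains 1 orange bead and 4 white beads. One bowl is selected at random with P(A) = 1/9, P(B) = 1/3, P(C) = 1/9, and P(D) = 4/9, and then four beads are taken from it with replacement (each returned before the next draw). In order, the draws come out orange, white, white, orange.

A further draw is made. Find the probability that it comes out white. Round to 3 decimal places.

0.520

For each hypothesis, P(data | H) works out to: P(data | bowl A) = (3/6)(3/6)(3/6)(3/6) = 0.0625; P(data | bowl B) = (5/8)(3/8)(3/8)(5/8) = 0.054932; P(data | bowl C) = (9/10)(1/10)(1/10)(9/10) = 0.0081; P(data | bowl D) = (1/5)(4/5)(4/5)(1/5) = 0.0256.
Weighting by the prior gives 1/9 · 0.0625 = 0.0069444, 1/3 · 0.054932 = 0.018311, 1/9 · 0.0081 = 0.0009, 4/9 · 0.0256 = 0.011378; summing to 0.037533.
Dividing through by the total gives posterior P(bowl A | data) = 0.18502, P(bowl B | data) = 0.48785, P(bowl C | data) = 0.023979, P(bowl D | data) = 0.30314.
So P(white next | data) = Σ P(white next | H) P(H | data) = (1/2)(0.18502) + (3/8)(0.48785) + (1/10)(0.023979) + (4/5)(0.30314) = 0.52037.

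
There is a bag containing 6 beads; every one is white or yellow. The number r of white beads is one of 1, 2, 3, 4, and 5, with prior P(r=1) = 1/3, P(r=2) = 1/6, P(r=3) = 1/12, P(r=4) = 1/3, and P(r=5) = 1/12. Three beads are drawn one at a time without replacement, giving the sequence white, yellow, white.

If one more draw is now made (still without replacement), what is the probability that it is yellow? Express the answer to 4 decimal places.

For each hypothesis, P(data | H) works out to: P(data | r = 1) = (1/6)(5/5)(0/4) = 0; P(data | r = 2) = (2/6)(4/5)(1/4) = 1/15; P(data | r = 3) = (3/6)(3/5)(2/4) = 3/20; P(data | r = 4) = (4/6)(2/5)(3/4) = 1/5; P(data | r = 5) = (5/6)(1/5)(4/4) = 1/6.
Weighting by the prior gives 1/3 · 0 = 0, 1/6 · 1/15 = 1/90, 1/12 · 3/20 = 1/80, 1/3 · 1/5 = 1/15, 1/12 · 1/6 = 1/72; these sum to 5/48.
Dividing through by the total gives posterior P(r = 1 | data) = 0, P(r = 2 | data) = 8/75, P(r = 3 | data) = 3/25, P(r = 4 | data) = 16/25, P(r = 5 | data) = 2/15.
The predictive probability is P(yellow next | data) = (1)(8/75) + (2/3)(3/25) + (1/3)(16/25) + (0)(2/15) = 2/5.

0.4000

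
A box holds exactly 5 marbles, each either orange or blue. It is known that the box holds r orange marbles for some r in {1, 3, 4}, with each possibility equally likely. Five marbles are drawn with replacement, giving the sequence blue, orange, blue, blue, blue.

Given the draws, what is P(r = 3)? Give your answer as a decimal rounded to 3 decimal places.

The likelihood of the observed sequence under each hypothesis: P(data | r = 1) = (4/5)(1/5)(4/5)(4/5)(4/5) = 0.08192; P(data | r = 3) = (2/5)(3/5)(2/5)(2/5)(2/5) = 0.01536; P(data | r = 4) = (1/5)(4/5)(1/5)(1/5)(1/5) = 0.00128.
Multiplying each by its prior: 1/3 · 0.08192 = 0.027307, 1/3 · 0.01536 = 0.00512, 1/3 · 0.00128 = 0.00042667; with total 0.032853.
By Bayes' rule, P(r = 3 | data) = (0.00512) / (0.032853) = 0.15584.

0.156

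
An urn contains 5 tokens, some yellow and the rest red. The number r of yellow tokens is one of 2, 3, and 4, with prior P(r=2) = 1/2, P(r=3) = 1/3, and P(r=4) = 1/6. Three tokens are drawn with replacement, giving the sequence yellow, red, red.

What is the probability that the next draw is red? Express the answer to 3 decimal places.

The likelihood of the observed sequence under each hypothesis: P(data | r = 2) = (2/5)(3/5)(3/5) = 18/125; P(data | r = 3) = (3/5)(2/5)(2/5) = 12/125; P(data | r = 4) = (4/5)(1/5)(1/5) = 4/125.
Multiplying each by its prior: 1/2 · 18/125 = 9/125, 1/3 · 12/125 = 4/125, 1/6 · 4/125 = 2/375; with total 41/375.
The posterior is then P(r = 2 | data) = 27/41, P(r = 3 | data) = 12/41, P(r = 4 | data) = 2/41.
Averaging over the posterior, P(red next | data) = (3/5)(27/41) + (2/5)(12/41) + (1/5)(2/41) = 107/205.

0.522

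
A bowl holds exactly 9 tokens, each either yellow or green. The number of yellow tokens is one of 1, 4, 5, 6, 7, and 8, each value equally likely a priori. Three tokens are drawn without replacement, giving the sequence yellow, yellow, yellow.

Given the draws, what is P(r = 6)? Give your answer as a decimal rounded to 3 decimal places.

The likelihood of the observed sequence under each hypothesis: P(data | r = 1) = (1/9)(0/8) = 0; P(data | r = 4) = (4/9)(3/8)(2/7) = 1/21; P(data | r = 5) = (5/9)(4/8)(3/7) = 5/42; P(data | r = 6) = (6/9)(5/8)(4/7) = 5/21; P(data | r = 7) = (7/9)(6/8)(5/7) = 5/12; P(data | r = 8) = (8/9)(7/8)(6/7) = 2/3.
The prior-weighted likelihoods are 1/6 · 0 = 0, 1/6 · 1/21 = 1/126, 1/6 · 5/42 = 5/252, 1/6 · 5/21 = 5/126, 1/6 · 5/12 = 5/72, 1/6 · 2/3 = 1/9; with total 125/504.
So P(r = 6 | data) = (5/126) / (125/504) = 4/25.

0.160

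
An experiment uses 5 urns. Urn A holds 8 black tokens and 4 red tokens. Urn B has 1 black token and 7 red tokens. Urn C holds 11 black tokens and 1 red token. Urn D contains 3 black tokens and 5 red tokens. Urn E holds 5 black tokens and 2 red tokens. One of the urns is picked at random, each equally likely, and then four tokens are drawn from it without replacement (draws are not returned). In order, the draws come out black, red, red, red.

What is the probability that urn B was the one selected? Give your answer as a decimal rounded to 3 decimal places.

0.503

Under each hypothesis, the probability of the observed sequence is: P(data | urn A) = (8/12)(4/11)(3/10)(2/9) = 0.016162; P(data | urn B) = (1/8)(7/7)(6/6)(5/5) = 0.125; P(data | urn C) = (11/12)(1/11)(0/10) = 0; P(data | urn D) = (3/8)(5/7)(4/6)(3/5) = 0.10714; P(data | urn E) = (5/7)(2/6)(1/5)(0/4) = 0.
Weighting by the prior gives 1/5 · 0.016162 = 0.0032323, 1/5 · 0.125 = 0.025, 1/5 · 0 = 0, 1/5 · 0.10714 = 0.021429, 1/5 · 0 = 0; summing to 0.049661.
Hence P(urn B | data) = (0.025) / (0.049661) = 0.50341.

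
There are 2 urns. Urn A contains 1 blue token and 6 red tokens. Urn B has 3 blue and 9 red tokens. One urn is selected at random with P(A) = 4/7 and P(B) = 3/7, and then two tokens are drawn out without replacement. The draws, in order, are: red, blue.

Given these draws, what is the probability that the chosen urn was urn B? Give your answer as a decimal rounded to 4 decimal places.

0.5178

Compute the likelihood of the observed sequence for each case: P(data | urn A) = (6/7)(1/6) = 0.14286; P(data | urn B) = (9/12)(3/11) = 0.20455.
The prior-weighted likelihoods are 4/7 · 0.14286 = 0.081633, 3/7 · 0.20455 = 0.087662; with total 0.16929.
By Bayes' rule, P(urn B | data) = (0.087662) / (0.16929) = 0.51781.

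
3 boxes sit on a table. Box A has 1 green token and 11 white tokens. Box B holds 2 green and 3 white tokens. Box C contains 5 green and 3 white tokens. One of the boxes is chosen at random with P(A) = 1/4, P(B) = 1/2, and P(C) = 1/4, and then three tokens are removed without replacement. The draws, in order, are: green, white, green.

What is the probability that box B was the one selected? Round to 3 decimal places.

Under each hypothesis, the probability of the observed sequence is: P(data | box A) = (1/12)(11/11)(0/10) = 0; P(data | box B) = (2/5)(3/4)(1/3) = 1/10; P(data | box C) = (5/8)(3/7)(4/6) = 5/28.
The prior-weighted likelihoods are 1/4 · 0 = 0, 1/2 · 1/10 = 1/20, 1/4 · 5/28 = 5/112; with total 53/560.
By Bayes' rule, P(box B | data) = (1/20) / (53/560) = 28/53.

0.528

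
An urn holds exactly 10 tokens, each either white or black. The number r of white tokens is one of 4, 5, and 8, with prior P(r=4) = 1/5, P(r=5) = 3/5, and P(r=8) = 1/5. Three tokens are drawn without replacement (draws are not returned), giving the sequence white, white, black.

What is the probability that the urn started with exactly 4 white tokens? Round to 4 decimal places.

0.1488

Compute the likelihood of the observed sequence for each case: P(data | r = 4) = (4/10)(3/9)(6/8) = 1/10; P(data | r = 5) = (5/10)(4/9)(5/8) = 5/36; P(data | r = 8) = (8/10)(7/9)(2/8) = 7/45.
Multiplying each by its prior: 1/5 · 1/10 = 1/50, 3/5 · 5/36 = 1/12, 1/5 · 7/45 = 7/225; these sum to 121/900.
Hence P(r = 4 | data) = (1/50) / (121/900) = 18/121.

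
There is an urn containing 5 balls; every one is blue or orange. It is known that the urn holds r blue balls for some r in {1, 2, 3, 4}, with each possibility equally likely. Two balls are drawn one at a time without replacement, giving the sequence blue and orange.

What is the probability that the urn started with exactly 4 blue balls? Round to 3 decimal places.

0.200

Compute the likelihood of the observed sequence for each case: P(data | r = 1) = (1/5)(4/4) = 1/5; P(data | r = 2) = (2/5)(3/4) = 3/10; P(data | r = 3) = (3/5)(2/4) = 3/10; P(data | r = 4) = (4/5)(1/4) = 1/5.
The prior-weighted likelihoods are 1/4 · 1/5 = 1/20, 1/4 · 3/10 = 3/40, 1/4 · 3/10 = 3/40, 1/4 · 1/5 = 1/20; with total 1/4.
Hence P(r = 4 | data) = (1/20) / (1/4) = 1/5.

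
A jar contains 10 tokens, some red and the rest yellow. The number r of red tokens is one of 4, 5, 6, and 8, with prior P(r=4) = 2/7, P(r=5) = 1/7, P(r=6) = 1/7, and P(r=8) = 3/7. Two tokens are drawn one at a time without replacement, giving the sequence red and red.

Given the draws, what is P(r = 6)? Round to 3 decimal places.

0.124

Under each hypothesis, the probability of the observed sequence is: P(data | r = 4) = (4/10)(3/9) = 2/15; P(data | r = 5) = (5/10)(4/9) = 2/9; P(data | r = 6) = (6/10)(5/9) = 1/3; P(data | r = 8) = (8/10)(7/9) = 28/45.
The prior-weighted likelihoods are 2/7 · 2/15 = 4/105, 1/7 · 2/9 = 2/63, 1/7 · 1/3 = 1/21, 3/7 · 28/45 = 4/15; summing to 121/315.
By Bayes' rule, P(r = 6 | data) = (1/21) / (121/315) = 15/121.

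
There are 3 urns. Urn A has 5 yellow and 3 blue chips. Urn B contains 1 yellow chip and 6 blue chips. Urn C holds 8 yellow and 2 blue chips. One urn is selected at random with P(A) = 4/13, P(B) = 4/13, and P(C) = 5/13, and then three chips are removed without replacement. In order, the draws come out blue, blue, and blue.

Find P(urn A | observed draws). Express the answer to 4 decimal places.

0.0303

Under each hypothesis, the probability of the observed sequence is: P(data | urn A) = (3/8)(2/7)(1/6) = 1/56; P(data | urn B) = (6/7)(5/6)(4/5) = 4/7; P(data | urn C) = (2/10)(1/9)(0/8) = 0.
Multiplying each by its prior: 4/13 · 1/56 = 1/182, 4/13 · 4/7 = 16/91, 5/13 · 0 = 0; these sum to 33/182.
Therefore the posterior P(urn A | data) = (1/182) / (33/182) = 1/33.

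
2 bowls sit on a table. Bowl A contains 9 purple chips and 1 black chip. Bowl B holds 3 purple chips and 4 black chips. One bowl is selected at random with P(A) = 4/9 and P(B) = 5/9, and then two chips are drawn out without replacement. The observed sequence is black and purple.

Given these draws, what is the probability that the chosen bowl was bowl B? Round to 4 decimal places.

Compute the likelihood of the observed sequence for each case: P(data | bowl A) = (1/10)(9/9) = 1/10; P(data | bowl B) = (4/7)(3/6) = 2/7.
Weighting by the prior gives 4/9 · 1/10 = 2/45, 5/9 · 2/7 = 10/63; these sum to 64/315.
By Bayes' rule, P(bowl B | data) = (10/63) / (64/315) = 25/32.

0.7813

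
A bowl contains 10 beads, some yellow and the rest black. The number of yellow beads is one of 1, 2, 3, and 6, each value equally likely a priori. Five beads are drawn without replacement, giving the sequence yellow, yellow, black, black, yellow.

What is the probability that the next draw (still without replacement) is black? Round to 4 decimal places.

0.4894

Compute the likelihood of the observed sequence for each case: P(data | r = 1) = (1/10)(0/9) = 0; P(data | r = 2) = (2/10)(1/9)(8/8)(7/7)(0/6) = 0; P(data | r = 3) = (3/10)(2/9)(7/8)(6/7)(1/6) = 0.0083333; P(data | r = 6) = (6/10)(5/9)(4/8)(3/7)(4/6) = 0.047619.
Weighting by the prior gives 1/4 · 0 = 0, 1/4 · 0 = 0, 1/4 · 0.0083333 = 0.0020833, 1/4 · 0.047619 = 0.011905; these sum to 0.013988.
Dividing through by the total gives posterior P(r = 1 | data) = 0, P(r = 2 | data) = 0, P(r = 3 | data) = 0.14894, P(r = 6 | data) = 0.85106.
Averaging over the posterior, P(black next | data) = (1)(0.14894) + (2/5)(0.85106) = 0.48936.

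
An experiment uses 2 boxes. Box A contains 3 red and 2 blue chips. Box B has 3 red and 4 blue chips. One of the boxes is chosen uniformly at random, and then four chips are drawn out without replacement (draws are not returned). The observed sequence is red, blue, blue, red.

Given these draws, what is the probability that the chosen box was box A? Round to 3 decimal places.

Compute the likelihood of the observed sequence for each case: P(data | box A) = (3/5)(2/4)(1/3)(2/2) = 1/10; P(data | box B) = (3/7)(4/6)(3/5)(2/4) = 3/35.
Weighting by the prior gives 1/2 · 1/10 = 1/20, 1/2 · 3/35 = 3/70; these sum to 13/140.
Hence P(box A | data) = (1/20) / (13/140) = 7/13.

0.538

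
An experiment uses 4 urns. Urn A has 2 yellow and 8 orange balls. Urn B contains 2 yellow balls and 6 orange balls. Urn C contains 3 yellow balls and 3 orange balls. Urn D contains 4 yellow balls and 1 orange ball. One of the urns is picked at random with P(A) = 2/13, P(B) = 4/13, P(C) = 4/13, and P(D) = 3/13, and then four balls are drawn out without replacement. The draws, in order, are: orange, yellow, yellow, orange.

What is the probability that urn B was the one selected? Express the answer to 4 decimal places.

0.2432

For each hypothesis, P(data | H) works out to: P(data | urn A) = (8/10)(2/9)(1/8)(7/7) = 1/45; P(data | urn B) = (6/8)(2/7)(1/6)(5/5) = 1/28; P(data | urn C) = (3/6)(3/5)(2/4)(2/3) = 1/10; P(data | urn D) = (1/5)(4/4)(3/3)(0/2) = 0.
Multiplying each by its prior: 2/13 · 1/45 = 2/585, 4/13 · 1/28 = 1/91, 4/13 · 1/10 = 2/65, 3/13 · 0 = 0; summing to 37/819.
Therefore the posterior P(urn B | data) = (1/91) / (37/819) = 9/37.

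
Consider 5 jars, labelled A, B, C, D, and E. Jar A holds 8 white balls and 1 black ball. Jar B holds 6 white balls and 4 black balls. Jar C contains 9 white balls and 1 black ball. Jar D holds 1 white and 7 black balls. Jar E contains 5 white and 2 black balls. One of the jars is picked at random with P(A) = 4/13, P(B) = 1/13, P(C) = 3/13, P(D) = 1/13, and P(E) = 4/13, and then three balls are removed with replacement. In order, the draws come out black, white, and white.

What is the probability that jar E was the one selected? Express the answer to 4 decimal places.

0.4368

The likelihood of the observed sequence under each hypothesis: P(data | jar A) = (1/9)(8/9)(8/9) = 0.087791; P(data | jar B) = (4/10)(6/10)(6/10) = 0.144; P(data | jar C) = (1/10)(9/10)(9/10) = 0.081; P(data | jar D) = (7/8)(1/8)(1/8) = 0.013672; P(data | jar E) = (2/7)(5/7)(5/7) = 0.14577.
The prior-weighted likelihoods are 4/13 · 0.087791 = 0.027013, 1/13 · 0.144 = 0.011077, 3/13 · 0.081 = 0.018692, 1/13 · 0.013672 = 0.0010517, 4/13 · 0.14577 = 0.044853; summing to 0.10269.
By Bayes' rule, P(jar E | data) = (0.044853) / (0.10269) = 0.4368.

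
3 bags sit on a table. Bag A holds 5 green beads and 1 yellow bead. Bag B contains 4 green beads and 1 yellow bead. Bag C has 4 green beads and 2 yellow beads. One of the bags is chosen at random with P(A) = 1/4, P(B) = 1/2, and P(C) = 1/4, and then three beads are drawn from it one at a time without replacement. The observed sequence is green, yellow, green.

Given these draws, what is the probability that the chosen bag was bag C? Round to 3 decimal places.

The likelihood of the observed sequence under each hypothesis: P(data | bag A) = (5/6)(1/5)(4/4) = 1/6; P(data | bag B) = (4/5)(1/4)(3/3) = 1/5; P(data | bag C) = (4/6)(2/5)(3/4) = 1/5.
The prior-weighted likelihoods are 1/4 · 1/6 = 1/24, 1/2 · 1/5 = 1/10, 1/4 · 1/5 = 1/20; summing to 23/120.
By Bayes' rule, P(bag C | data) = (1/20) / (23/120) = 6/23.

0.261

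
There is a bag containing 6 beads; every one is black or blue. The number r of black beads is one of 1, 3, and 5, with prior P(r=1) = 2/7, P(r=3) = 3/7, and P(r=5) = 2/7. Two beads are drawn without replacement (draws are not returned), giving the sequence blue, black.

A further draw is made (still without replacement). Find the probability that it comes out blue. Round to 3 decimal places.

Under each hypothesis, the probability of the observed sequence is: P(data | r = 1) = (5/6)(1/5) = 1/6; P(data | r = 3) = (3/6)(3/5) = 3/10; P(data | r = 5) = (1/6)(5/5) = 1/6.
Weighting by the prior gives 2/7 · 1/6 = 1/21, 3/7 · 3/10 = 9/70, 2/7 · 1/6 = 1/21; summing to 47/210.
Dividing through by the total gives posterior P(r = 1 | data) = 10/47, P(r = 3 | data) = 27/47, P(r = 5 | data) = 10/47.
Averaging over the posterior, P(blue next | data) = (1)(10/47) + (1/2)(27/47) + (0)(10/47) = 1/2.

0.500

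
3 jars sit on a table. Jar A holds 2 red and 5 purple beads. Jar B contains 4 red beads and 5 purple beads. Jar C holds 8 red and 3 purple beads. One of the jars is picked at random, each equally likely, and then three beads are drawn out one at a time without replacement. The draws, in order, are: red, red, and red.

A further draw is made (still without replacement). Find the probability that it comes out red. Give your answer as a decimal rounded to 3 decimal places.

The likelihood of the observed sequence under each hypothesis: P(data | jar A) = (2/7)(1/6)(0/5) = 0; P(data | jar B) = (4/9)(3/8)(2/7) = 0.047619; P(data | jar C) = (8/11)(7/10)(6/9) = 0.33939.
Weighting by the prior gives 1/3 · 0 = 0, 1/3 · 0.047619 = 0.015873, 1/3 · 0.33939 = 0.11313; summing to 0.129.
Normalising, the posterior is P(jar A | data) = 0, P(jar B | data) = 0.12304, P(jar C | data) = 0.87696.
The predictive probability is P(red next | data) = (1/6)(0.12304) + (5/8)(0.87696) = 0.56861.

0.569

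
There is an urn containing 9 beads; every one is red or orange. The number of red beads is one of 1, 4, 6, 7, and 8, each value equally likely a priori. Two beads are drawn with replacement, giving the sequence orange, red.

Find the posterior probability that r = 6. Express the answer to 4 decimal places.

Compute the likelihood of the observed sequence for each case: P(data | r = 1) = (8/9)(1/9) = 8/81; P(data | r = 4) = (5/9)(4/9) = 20/81; P(data | r = 6) = (3/9)(6/9) = 2/9; P(data | r = 7) = (2/9)(7/9) = 14/81; P(data | r = 8) = (1/9)(8/9) = 8/81.
The prior-weighted likelihoods are 1/5 · 8/81 = 8/405, 1/5 · 20/81 = 4/81, 1/5 · 2/9 = 2/45, 1/5 · 14/81 = 14/405, 1/5 · 8/81 = 8/405; these sum to 68/405.
Therefore the posterior P(r = 6 | data) = (2/45) / (68/405) = 9/34.

0.2647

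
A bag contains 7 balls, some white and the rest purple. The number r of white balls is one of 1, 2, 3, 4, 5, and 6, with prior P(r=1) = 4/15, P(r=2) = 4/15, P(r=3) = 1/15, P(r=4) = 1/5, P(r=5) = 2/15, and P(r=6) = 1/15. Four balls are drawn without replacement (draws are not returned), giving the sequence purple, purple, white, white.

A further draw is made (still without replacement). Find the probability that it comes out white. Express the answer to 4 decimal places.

0.4697

Compute the likelihood of the observed sequence for each case: P(data | r = 1) = (6/7)(5/6)(1/5)(0/4) = 0; P(data | r = 2) = (5/7)(4/6)(2/5)(1/4) = 1/21; P(data | r = 3) = (4/7)(3/6)(3/5)(2/4) = 3/35; P(data | r = 4) = (3/7)(2/6)(4/5)(3/4) = 3/35; P(data | r = 5) = (2/7)(1/6)(5/5)(4/4) = 1/21; P(data | r = 6) = (1/7)(0/6) = 0.
Multiplying each by its prior: 4/15 · 0 = 0, 4/15 · 1/21 = 4/315, 1/15 · 3/35 = 1/175, 1/5 · 3/35 = 3/175, 2/15 · 1/21 = 2/315, 1/15 · 0 = 0; with total 22/525.
Normalising, the posterior is P(r = 1 | data) = 0, P(r = 2 | data) = 10/33, P(r = 3 | data) = 3/22, P(r = 4 | data) = 9/22, P(r = 5 | data) = 5/33, P(r = 6 | data) = 0.
The predictive probability is P(white next | data) = (0)(10/33) + (1/3)(3/22) + (2/3)(9/22) + (1)(5/33) = 31/66.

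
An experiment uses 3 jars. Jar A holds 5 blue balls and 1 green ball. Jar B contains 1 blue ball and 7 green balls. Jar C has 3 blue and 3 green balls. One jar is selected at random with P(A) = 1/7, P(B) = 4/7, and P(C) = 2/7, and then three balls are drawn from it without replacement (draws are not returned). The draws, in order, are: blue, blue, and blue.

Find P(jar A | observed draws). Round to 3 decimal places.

0.833

The likelihood of the observed sequence under each hypothesis: P(data | jar A) = (5/6)(4/5)(3/4) = 1/2; P(data | jar B) = (1/8)(0/7) = 0; P(data | jar C) = (3/6)(2/5)(1/4) = 1/20.
Weighting by the prior gives 1/7 · 1/2 = 1/14, 4/7 · 0 = 0, 2/7 · 1/20 = 1/70; with total 3/35.
Therefore the posterior P(jar A | data) = (1/14) / (3/35) = 5/6.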